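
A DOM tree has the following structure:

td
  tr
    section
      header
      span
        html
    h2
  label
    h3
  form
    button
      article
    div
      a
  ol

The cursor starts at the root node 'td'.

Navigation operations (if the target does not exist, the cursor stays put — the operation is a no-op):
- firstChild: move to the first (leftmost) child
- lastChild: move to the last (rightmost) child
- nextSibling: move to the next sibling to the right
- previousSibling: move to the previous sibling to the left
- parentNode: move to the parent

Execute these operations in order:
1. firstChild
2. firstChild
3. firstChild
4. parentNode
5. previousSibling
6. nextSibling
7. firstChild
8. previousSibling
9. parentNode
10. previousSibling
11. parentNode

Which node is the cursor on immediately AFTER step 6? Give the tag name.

After 1 (firstChild): tr
After 2 (firstChild): section
After 3 (firstChild): header
After 4 (parentNode): section
After 5 (previousSibling): section (no-op, stayed)
After 6 (nextSibling): h2

Answer: h2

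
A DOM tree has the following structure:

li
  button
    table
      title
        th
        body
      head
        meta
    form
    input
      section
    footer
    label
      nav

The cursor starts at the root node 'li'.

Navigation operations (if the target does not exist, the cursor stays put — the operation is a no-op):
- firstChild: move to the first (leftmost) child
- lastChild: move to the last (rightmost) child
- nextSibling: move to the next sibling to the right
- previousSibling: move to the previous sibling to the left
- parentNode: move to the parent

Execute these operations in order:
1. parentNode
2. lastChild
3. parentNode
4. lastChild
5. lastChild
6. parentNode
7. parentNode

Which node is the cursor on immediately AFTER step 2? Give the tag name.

After 1 (parentNode): li (no-op, stayed)
After 2 (lastChild): button

Answer: button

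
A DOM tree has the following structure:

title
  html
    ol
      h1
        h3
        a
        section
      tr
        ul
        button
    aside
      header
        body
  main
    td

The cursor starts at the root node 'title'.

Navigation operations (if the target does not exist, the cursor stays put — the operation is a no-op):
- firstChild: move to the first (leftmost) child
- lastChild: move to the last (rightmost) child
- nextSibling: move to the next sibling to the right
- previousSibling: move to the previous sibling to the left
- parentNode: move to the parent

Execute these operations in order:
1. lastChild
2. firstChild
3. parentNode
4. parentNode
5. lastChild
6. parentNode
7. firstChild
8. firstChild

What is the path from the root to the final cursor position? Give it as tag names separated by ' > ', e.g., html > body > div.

Answer: title > html > ol

Derivation:
After 1 (lastChild): main
After 2 (firstChild): td
After 3 (parentNode): main
After 4 (parentNode): title
After 5 (lastChild): main
After 6 (parentNode): title
After 7 (firstChild): html
After 8 (firstChild): ol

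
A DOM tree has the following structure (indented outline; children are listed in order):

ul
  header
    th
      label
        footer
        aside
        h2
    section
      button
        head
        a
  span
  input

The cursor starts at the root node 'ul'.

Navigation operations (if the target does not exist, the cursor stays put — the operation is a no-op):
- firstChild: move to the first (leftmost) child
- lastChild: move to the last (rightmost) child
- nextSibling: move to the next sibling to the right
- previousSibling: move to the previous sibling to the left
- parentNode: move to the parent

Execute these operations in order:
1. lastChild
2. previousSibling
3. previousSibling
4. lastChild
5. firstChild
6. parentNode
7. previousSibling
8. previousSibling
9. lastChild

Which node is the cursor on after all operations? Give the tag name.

Answer: label

Derivation:
After 1 (lastChild): input
After 2 (previousSibling): span
After 3 (previousSibling): header
After 4 (lastChild): section
After 5 (firstChild): button
After 6 (parentNode): section
After 7 (previousSibling): th
After 8 (previousSibling): th (no-op, stayed)
After 9 (lastChild): label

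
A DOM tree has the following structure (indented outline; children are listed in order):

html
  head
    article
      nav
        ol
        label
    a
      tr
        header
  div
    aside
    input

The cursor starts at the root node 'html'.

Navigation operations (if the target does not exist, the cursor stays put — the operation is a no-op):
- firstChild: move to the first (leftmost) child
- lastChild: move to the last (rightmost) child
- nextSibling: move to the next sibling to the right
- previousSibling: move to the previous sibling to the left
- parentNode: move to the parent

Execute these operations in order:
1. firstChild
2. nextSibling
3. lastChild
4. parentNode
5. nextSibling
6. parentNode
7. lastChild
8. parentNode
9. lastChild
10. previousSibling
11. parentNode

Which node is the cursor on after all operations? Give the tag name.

Answer: html

Derivation:
After 1 (firstChild): head
After 2 (nextSibling): div
After 3 (lastChild): input
After 4 (parentNode): div
After 5 (nextSibling): div (no-op, stayed)
After 6 (parentNode): html
After 7 (lastChild): div
After 8 (parentNode): html
After 9 (lastChild): div
After 10 (previousSibling): head
After 11 (parentNode): html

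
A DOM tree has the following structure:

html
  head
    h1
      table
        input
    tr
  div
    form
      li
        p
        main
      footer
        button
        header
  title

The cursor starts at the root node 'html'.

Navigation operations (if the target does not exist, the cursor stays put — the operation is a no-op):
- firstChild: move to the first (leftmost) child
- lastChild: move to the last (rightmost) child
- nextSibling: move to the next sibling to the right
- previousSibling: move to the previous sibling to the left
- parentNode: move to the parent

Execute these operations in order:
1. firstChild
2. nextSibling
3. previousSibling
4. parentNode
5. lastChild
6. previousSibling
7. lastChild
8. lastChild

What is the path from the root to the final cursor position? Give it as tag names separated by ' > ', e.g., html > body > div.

After 1 (firstChild): head
After 2 (nextSibling): div
After 3 (previousSibling): head
After 4 (parentNode): html
After 5 (lastChild): title
After 6 (previousSibling): div
After 7 (lastChild): form
After 8 (lastChild): footer

Answer: html > div > form > footer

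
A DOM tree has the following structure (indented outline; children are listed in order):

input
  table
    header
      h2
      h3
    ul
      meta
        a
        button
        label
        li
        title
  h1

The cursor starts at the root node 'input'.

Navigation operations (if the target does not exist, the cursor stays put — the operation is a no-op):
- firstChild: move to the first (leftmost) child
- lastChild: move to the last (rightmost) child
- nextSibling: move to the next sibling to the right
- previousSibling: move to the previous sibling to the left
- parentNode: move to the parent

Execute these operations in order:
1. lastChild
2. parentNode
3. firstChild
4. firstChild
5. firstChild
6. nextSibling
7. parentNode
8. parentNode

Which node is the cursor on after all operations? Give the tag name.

After 1 (lastChild): h1
After 2 (parentNode): input
After 3 (firstChild): table
After 4 (firstChild): header
After 5 (firstChild): h2
After 6 (nextSibling): h3
After 7 (parentNode): header
After 8 (parentNode): table

Answer: table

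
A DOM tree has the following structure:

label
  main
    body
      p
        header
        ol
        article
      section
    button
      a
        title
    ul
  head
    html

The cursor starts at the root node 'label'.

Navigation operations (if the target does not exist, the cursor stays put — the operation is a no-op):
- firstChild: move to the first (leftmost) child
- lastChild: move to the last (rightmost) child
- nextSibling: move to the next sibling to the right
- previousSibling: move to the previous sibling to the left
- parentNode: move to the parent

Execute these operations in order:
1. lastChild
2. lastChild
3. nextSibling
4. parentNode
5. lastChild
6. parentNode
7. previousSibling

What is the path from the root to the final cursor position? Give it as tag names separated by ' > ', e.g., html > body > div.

Answer: label > main

Derivation:
After 1 (lastChild): head
After 2 (lastChild): html
After 3 (nextSibling): html (no-op, stayed)
After 4 (parentNode): head
After 5 (lastChild): html
After 6 (parentNode): head
After 7 (previousSibling): main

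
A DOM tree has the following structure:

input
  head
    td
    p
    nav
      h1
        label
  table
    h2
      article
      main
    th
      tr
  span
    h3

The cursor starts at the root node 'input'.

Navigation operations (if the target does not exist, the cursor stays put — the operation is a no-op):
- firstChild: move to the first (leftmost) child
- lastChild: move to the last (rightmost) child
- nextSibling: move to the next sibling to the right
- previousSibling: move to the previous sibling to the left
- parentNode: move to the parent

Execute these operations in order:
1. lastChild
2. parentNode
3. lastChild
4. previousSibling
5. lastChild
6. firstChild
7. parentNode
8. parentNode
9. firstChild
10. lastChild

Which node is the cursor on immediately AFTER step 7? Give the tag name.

Answer: th

Derivation:
After 1 (lastChild): span
After 2 (parentNode): input
After 3 (lastChild): span
After 4 (previousSibling): table
After 5 (lastChild): th
After 6 (firstChild): tr
After 7 (parentNode): th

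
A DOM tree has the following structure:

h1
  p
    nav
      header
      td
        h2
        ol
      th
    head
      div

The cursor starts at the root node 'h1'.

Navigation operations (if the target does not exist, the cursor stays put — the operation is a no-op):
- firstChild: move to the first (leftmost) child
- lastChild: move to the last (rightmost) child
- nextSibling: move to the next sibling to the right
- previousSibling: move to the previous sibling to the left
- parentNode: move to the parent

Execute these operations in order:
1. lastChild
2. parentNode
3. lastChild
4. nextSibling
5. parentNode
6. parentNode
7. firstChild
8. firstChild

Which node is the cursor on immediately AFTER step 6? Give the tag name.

After 1 (lastChild): p
After 2 (parentNode): h1
After 3 (lastChild): p
After 4 (nextSibling): p (no-op, stayed)
After 5 (parentNode): h1
After 6 (parentNode): h1 (no-op, stayed)

Answer: h1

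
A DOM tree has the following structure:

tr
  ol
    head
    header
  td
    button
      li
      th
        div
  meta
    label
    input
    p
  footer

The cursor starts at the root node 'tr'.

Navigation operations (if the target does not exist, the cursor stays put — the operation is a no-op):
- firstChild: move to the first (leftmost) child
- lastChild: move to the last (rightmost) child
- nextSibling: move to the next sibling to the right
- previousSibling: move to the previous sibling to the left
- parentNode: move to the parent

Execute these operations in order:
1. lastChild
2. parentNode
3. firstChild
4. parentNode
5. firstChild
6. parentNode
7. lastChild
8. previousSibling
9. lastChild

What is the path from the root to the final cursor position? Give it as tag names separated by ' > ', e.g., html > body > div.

After 1 (lastChild): footer
After 2 (parentNode): tr
After 3 (firstChild): ol
After 4 (parentNode): tr
After 5 (firstChild): ol
After 6 (parentNode): tr
After 7 (lastChild): footer
After 8 (previousSibling): meta
After 9 (lastChild): p

Answer: tr > meta > p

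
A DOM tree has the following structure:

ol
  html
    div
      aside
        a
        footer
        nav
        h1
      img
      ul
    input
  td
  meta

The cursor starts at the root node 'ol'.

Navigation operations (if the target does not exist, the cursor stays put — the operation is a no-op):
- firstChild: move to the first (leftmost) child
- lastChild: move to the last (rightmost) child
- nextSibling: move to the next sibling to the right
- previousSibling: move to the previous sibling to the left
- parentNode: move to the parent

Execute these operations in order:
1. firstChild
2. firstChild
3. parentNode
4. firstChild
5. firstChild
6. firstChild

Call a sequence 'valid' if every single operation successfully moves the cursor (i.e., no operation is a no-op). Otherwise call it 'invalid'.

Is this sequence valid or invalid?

After 1 (firstChild): html
After 2 (firstChild): div
After 3 (parentNode): html
After 4 (firstChild): div
After 5 (firstChild): aside
After 6 (firstChild): a

Answer: valid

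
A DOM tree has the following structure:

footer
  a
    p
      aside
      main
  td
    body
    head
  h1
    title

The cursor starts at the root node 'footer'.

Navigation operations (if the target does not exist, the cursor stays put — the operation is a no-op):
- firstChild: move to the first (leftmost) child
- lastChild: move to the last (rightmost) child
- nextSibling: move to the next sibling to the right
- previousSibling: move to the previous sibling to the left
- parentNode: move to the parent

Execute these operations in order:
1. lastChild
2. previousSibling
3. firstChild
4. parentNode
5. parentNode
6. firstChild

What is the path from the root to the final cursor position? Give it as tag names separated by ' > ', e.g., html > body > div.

After 1 (lastChild): h1
After 2 (previousSibling): td
After 3 (firstChild): body
After 4 (parentNode): td
After 5 (parentNode): footer
After 6 (firstChild): a

Answer: footer > a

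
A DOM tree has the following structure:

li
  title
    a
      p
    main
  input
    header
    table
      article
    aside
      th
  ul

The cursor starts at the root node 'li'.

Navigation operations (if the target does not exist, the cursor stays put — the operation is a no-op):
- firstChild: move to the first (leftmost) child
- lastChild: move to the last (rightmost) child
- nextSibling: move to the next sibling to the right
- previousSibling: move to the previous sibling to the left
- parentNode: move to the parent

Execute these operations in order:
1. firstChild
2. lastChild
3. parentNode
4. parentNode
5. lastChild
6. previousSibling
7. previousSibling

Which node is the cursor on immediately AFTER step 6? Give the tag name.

Answer: input

Derivation:
After 1 (firstChild): title
After 2 (lastChild): main
After 3 (parentNode): title
After 4 (parentNode): li
After 5 (lastChild): ul
After 6 (previousSibling): input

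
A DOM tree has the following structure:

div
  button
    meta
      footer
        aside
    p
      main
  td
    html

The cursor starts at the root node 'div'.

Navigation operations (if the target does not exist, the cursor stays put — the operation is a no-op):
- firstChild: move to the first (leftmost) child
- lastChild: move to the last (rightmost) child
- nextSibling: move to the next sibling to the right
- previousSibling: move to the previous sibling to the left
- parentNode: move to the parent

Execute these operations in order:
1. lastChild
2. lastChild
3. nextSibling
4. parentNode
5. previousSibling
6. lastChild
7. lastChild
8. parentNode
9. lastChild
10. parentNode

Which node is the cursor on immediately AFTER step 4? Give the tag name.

After 1 (lastChild): td
After 2 (lastChild): html
After 3 (nextSibling): html (no-op, stayed)
After 4 (parentNode): td

Answer: td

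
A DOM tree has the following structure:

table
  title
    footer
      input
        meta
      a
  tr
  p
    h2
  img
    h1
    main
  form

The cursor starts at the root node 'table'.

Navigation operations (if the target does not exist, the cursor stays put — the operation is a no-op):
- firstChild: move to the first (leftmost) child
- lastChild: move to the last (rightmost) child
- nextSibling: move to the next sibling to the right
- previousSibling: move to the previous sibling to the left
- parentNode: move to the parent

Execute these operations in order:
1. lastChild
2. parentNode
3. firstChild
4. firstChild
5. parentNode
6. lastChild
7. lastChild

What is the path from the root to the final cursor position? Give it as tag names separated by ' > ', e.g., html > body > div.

After 1 (lastChild): form
After 2 (parentNode): table
After 3 (firstChild): title
After 4 (firstChild): footer
After 5 (parentNode): title
After 6 (lastChild): footer
After 7 (lastChild): a

Answer: table > title > footer > a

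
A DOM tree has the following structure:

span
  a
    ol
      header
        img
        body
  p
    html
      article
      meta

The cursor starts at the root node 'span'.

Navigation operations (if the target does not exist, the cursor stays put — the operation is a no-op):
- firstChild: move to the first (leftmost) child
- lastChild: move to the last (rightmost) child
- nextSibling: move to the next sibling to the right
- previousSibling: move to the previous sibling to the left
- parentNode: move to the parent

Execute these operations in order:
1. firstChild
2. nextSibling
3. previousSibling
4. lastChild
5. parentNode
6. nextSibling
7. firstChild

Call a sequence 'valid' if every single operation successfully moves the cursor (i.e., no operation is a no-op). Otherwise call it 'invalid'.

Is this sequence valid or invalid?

After 1 (firstChild): a
After 2 (nextSibling): p
After 3 (previousSibling): a
After 4 (lastChild): ol
After 5 (parentNode): a
After 6 (nextSibling): p
After 7 (firstChild): html

Answer: valid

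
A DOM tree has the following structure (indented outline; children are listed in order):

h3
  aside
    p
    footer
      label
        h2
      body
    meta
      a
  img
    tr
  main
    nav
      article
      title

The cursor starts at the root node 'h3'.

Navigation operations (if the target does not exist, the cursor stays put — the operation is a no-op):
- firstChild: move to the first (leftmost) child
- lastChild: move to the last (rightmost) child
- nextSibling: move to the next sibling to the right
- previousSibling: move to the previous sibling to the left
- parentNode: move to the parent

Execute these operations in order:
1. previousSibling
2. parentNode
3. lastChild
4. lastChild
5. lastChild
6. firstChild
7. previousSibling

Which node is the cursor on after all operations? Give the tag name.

After 1 (previousSibling): h3 (no-op, stayed)
After 2 (parentNode): h3 (no-op, stayed)
After 3 (lastChild): main
After 4 (lastChild): nav
After 5 (lastChild): title
After 6 (firstChild): title (no-op, stayed)
After 7 (previousSibling): article

Answer: article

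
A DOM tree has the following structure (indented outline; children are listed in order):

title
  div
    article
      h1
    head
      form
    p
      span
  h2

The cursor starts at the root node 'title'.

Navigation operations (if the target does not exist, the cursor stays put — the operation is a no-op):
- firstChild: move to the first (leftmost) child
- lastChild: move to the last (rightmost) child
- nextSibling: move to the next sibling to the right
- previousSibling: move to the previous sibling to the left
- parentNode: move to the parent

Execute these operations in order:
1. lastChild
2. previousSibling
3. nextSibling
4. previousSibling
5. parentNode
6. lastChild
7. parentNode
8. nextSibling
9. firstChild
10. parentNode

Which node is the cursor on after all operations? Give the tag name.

Answer: title

Derivation:
After 1 (lastChild): h2
After 2 (previousSibling): div
After 3 (nextSibling): h2
After 4 (previousSibling): div
After 5 (parentNode): title
After 6 (lastChild): h2
After 7 (parentNode): title
After 8 (nextSibling): title (no-op, stayed)
After 9 (firstChild): div
After 10 (parentNode): title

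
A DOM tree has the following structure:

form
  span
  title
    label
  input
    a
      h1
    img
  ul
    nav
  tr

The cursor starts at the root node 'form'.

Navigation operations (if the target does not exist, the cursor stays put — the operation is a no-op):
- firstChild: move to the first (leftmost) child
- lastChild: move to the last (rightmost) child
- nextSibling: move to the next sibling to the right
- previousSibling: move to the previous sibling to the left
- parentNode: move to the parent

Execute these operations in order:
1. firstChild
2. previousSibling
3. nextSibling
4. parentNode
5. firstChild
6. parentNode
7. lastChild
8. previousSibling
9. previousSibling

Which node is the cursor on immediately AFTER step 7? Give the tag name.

After 1 (firstChild): span
After 2 (previousSibling): span (no-op, stayed)
After 3 (nextSibling): title
After 4 (parentNode): form
After 5 (firstChild): span
After 6 (parentNode): form
After 7 (lastChild): tr

Answer: tr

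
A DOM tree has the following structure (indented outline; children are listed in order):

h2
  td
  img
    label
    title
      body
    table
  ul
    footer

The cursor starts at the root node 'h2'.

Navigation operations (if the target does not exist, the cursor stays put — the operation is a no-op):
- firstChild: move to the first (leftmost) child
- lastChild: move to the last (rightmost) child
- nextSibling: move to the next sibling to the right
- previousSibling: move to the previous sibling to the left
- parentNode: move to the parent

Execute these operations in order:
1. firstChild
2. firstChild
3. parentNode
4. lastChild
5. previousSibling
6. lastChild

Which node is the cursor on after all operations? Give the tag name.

After 1 (firstChild): td
After 2 (firstChild): td (no-op, stayed)
After 3 (parentNode): h2
After 4 (lastChild): ul
After 5 (previousSibling): img
After 6 (lastChild): table

Answer: table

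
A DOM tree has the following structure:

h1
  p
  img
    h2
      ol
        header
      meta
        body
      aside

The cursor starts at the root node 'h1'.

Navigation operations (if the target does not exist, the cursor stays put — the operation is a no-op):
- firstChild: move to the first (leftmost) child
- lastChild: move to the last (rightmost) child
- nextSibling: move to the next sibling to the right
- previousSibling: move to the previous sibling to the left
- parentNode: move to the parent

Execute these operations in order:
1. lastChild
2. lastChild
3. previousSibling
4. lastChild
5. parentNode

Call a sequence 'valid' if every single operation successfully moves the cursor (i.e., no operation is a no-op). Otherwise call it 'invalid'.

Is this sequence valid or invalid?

Answer: invalid

Derivation:
After 1 (lastChild): img
After 2 (lastChild): h2
After 3 (previousSibling): h2 (no-op, stayed)
After 4 (lastChild): aside
After 5 (parentNode): h2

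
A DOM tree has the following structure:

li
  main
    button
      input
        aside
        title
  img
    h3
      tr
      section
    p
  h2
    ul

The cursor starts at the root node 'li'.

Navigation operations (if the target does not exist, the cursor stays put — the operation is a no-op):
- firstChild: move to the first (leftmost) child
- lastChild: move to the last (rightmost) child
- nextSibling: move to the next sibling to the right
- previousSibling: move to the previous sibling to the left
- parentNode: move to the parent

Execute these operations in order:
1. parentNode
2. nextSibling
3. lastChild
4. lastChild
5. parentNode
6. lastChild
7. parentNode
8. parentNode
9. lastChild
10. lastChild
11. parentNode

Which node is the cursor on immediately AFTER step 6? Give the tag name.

Answer: ul

Derivation:
After 1 (parentNode): li (no-op, stayed)
After 2 (nextSibling): li (no-op, stayed)
After 3 (lastChild): h2
After 4 (lastChild): ul
After 5 (parentNode): h2
After 6 (lastChild): ul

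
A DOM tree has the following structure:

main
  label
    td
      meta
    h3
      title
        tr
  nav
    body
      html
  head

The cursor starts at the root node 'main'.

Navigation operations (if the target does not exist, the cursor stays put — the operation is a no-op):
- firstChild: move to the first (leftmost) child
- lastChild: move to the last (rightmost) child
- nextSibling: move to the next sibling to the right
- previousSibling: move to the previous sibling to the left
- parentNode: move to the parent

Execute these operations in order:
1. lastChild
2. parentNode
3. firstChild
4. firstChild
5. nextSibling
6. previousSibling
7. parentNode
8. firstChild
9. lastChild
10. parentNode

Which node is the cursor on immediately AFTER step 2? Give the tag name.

Answer: main

Derivation:
After 1 (lastChild): head
After 2 (parentNode): main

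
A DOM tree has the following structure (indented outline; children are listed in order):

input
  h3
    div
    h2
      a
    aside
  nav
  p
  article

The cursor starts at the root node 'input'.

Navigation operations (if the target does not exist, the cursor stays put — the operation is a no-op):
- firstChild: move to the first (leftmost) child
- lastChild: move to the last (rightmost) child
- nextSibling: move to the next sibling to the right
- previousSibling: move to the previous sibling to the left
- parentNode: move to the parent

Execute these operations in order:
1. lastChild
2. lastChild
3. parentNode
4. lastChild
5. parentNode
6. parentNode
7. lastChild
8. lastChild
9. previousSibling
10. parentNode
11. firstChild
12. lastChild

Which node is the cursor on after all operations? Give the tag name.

Answer: aside

Derivation:
After 1 (lastChild): article
After 2 (lastChild): article (no-op, stayed)
After 3 (parentNode): input
After 4 (lastChild): article
After 5 (parentNode): input
After 6 (parentNode): input (no-op, stayed)
After 7 (lastChild): article
After 8 (lastChild): article (no-op, stayed)
After 9 (previousSibling): p
After 10 (parentNode): input
After 11 (firstChild): h3
After 12 (lastChild): aside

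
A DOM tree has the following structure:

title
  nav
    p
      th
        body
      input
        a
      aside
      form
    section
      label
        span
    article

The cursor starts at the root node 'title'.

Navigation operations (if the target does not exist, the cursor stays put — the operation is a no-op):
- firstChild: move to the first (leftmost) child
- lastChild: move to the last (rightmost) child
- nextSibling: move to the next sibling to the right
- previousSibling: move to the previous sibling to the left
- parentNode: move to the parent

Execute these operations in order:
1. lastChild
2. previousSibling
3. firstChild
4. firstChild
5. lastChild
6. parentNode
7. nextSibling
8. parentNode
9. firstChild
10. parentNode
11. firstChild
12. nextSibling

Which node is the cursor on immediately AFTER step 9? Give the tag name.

After 1 (lastChild): nav
After 2 (previousSibling): nav (no-op, stayed)
After 3 (firstChild): p
After 4 (firstChild): th
After 5 (lastChild): body
After 6 (parentNode): th
After 7 (nextSibling): input
After 8 (parentNode): p
After 9 (firstChild): th

Answer: th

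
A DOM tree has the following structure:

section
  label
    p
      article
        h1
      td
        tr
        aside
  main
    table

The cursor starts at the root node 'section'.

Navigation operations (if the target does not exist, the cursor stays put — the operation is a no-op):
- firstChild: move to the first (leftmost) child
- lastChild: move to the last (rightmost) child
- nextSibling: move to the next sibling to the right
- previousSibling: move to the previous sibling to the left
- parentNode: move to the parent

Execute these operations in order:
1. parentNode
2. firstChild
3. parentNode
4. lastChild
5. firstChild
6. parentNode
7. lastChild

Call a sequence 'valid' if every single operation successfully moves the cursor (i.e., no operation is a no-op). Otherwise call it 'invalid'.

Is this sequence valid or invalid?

After 1 (parentNode): section (no-op, stayed)
After 2 (firstChild): label
After 3 (parentNode): section
After 4 (lastChild): main
After 5 (firstChild): table
After 6 (parentNode): main
After 7 (lastChild): table

Answer: invalid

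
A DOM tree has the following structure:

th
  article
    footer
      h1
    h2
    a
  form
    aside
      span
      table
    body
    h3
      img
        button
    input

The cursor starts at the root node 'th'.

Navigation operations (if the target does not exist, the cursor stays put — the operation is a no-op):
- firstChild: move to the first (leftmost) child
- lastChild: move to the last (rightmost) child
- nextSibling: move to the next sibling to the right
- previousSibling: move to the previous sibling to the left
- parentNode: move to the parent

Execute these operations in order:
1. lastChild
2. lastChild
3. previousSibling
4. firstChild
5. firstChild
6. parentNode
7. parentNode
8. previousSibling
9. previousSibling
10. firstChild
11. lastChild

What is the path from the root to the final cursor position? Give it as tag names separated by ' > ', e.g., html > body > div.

Answer: th > form > aside > span

Derivation:
After 1 (lastChild): form
After 2 (lastChild): input
After 3 (previousSibling): h3
After 4 (firstChild): img
After 5 (firstChild): button
After 6 (parentNode): img
After 7 (parentNode): h3
After 8 (previousSibling): body
After 9 (previousSibling): aside
After 10 (firstChild): span
After 11 (lastChild): span (no-op, stayed)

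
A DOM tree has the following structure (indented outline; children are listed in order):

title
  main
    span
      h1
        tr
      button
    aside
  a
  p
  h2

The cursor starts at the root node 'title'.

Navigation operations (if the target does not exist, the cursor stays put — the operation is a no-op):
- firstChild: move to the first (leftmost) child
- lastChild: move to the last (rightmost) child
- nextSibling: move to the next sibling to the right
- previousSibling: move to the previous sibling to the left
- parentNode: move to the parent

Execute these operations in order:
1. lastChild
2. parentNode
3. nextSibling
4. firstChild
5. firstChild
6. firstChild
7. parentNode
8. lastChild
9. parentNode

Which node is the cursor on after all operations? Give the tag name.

After 1 (lastChild): h2
After 2 (parentNode): title
After 3 (nextSibling): title (no-op, stayed)
After 4 (firstChild): main
After 5 (firstChild): span
After 6 (firstChild): h1
After 7 (parentNode): span
After 8 (lastChild): button
After 9 (parentNode): span

Answer: span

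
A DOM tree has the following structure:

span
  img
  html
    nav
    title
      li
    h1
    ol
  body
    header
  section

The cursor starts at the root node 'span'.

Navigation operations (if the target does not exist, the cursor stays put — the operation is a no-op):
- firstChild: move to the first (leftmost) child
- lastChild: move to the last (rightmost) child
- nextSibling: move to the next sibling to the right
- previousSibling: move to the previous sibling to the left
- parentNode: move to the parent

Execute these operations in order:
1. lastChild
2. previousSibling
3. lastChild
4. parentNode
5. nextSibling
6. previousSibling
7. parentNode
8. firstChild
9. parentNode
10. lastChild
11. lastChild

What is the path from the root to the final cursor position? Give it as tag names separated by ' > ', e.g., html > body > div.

Answer: span > section

Derivation:
After 1 (lastChild): section
After 2 (previousSibling): body
After 3 (lastChild): header
After 4 (parentNode): body
After 5 (nextSibling): section
After 6 (previousSibling): body
After 7 (parentNode): span
After 8 (firstChild): img
After 9 (parentNode): span
After 10 (lastChild): section
After 11 (lastChild): section (no-op, stayed)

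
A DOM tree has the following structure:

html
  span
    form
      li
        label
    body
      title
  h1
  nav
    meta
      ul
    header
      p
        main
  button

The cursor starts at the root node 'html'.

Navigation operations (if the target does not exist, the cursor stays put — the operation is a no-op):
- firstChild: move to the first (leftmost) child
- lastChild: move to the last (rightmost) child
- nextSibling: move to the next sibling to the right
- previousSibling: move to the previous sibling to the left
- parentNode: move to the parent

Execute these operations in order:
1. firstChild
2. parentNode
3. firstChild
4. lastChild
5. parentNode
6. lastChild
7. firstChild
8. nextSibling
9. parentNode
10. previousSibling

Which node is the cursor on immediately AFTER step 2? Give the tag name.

Answer: html

Derivation:
After 1 (firstChild): span
After 2 (parentNode): html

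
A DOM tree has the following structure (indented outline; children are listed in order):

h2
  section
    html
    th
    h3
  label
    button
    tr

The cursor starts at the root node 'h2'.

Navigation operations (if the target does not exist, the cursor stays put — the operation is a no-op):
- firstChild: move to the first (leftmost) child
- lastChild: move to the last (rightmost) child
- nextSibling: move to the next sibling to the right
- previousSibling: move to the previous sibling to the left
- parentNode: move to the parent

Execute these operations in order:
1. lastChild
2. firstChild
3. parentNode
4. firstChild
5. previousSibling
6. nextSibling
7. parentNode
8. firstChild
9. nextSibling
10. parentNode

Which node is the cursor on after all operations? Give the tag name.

Answer: label

Derivation:
After 1 (lastChild): label
After 2 (firstChild): button
After 3 (parentNode): label
After 4 (firstChild): button
After 5 (previousSibling): button (no-op, stayed)
After 6 (nextSibling): tr
After 7 (parentNode): label
After 8 (firstChild): button
After 9 (nextSibling): tr
After 10 (parentNode): label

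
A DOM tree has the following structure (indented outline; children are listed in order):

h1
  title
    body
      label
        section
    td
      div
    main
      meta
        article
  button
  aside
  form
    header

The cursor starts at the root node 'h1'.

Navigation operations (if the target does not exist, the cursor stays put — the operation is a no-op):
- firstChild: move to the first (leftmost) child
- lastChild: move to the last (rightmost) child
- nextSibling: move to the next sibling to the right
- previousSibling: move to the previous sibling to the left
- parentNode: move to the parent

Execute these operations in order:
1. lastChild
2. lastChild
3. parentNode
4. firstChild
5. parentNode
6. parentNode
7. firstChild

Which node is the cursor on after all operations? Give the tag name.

After 1 (lastChild): form
After 2 (lastChild): header
After 3 (parentNode): form
After 4 (firstChild): header
After 5 (parentNode): form
After 6 (parentNode): h1
After 7 (firstChild): title

Answer: title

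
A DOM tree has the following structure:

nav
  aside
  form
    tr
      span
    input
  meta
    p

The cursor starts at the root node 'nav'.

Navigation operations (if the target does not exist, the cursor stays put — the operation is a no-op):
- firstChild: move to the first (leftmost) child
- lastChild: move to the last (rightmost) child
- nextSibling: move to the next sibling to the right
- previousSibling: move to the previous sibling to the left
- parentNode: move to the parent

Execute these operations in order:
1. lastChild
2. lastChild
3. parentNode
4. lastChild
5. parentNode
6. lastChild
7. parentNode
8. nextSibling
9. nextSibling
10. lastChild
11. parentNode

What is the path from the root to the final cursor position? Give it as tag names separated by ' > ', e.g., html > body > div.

After 1 (lastChild): meta
After 2 (lastChild): p
After 3 (parentNode): meta
After 4 (lastChild): p
After 5 (parentNode): meta
After 6 (lastChild): p
After 7 (parentNode): meta
After 8 (nextSibling): meta (no-op, stayed)
After 9 (nextSibling): meta (no-op, stayed)
After 10 (lastChild): p
After 11 (parentNode): meta

Answer: nav > meta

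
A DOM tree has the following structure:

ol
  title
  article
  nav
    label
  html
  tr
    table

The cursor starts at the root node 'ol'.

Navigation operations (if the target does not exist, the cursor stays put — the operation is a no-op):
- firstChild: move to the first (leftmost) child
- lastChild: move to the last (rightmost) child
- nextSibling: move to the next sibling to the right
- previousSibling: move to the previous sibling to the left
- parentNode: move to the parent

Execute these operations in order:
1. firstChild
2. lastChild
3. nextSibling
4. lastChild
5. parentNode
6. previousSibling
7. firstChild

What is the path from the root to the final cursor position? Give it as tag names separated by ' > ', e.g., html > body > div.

After 1 (firstChild): title
After 2 (lastChild): title (no-op, stayed)
After 3 (nextSibling): article
After 4 (lastChild): article (no-op, stayed)
After 5 (parentNode): ol
After 6 (previousSibling): ol (no-op, stayed)
After 7 (firstChild): title

Answer: ol > title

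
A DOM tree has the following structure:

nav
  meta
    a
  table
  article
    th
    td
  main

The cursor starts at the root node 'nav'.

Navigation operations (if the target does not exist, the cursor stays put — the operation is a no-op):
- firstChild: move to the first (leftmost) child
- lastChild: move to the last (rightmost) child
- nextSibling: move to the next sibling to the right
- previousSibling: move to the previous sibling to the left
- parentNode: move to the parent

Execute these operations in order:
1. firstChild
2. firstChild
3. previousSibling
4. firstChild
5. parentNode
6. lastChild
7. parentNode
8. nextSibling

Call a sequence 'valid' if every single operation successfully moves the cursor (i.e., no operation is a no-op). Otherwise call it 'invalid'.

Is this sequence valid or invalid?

After 1 (firstChild): meta
After 2 (firstChild): a
After 3 (previousSibling): a (no-op, stayed)
After 4 (firstChild): a (no-op, stayed)
After 5 (parentNode): meta
After 6 (lastChild): a
After 7 (parentNode): meta
After 8 (nextSibling): table

Answer: invalid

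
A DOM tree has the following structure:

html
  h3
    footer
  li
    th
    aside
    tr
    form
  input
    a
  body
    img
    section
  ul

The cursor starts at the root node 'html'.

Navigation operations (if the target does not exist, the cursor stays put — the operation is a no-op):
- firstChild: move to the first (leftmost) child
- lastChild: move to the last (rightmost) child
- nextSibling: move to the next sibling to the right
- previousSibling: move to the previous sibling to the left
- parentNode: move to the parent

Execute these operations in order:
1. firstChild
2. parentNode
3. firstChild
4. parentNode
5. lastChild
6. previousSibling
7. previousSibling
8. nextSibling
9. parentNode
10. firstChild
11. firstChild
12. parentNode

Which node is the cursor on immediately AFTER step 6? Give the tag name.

After 1 (firstChild): h3
After 2 (parentNode): html
After 3 (firstChild): h3
After 4 (parentNode): html
After 5 (lastChild): ul
After 6 (previousSibling): body

Answer: body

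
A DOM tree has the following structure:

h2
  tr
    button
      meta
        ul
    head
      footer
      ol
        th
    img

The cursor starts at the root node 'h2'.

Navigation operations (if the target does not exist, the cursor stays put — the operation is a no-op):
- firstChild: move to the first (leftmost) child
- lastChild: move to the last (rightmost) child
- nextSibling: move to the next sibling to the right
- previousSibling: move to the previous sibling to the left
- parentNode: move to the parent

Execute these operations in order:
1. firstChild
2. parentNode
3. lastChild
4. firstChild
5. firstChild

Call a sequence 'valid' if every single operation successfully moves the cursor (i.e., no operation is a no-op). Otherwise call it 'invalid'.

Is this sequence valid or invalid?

After 1 (firstChild): tr
After 2 (parentNode): h2
After 3 (lastChild): tr
After 4 (firstChild): button
After 5 (firstChild): meta

Answer: valid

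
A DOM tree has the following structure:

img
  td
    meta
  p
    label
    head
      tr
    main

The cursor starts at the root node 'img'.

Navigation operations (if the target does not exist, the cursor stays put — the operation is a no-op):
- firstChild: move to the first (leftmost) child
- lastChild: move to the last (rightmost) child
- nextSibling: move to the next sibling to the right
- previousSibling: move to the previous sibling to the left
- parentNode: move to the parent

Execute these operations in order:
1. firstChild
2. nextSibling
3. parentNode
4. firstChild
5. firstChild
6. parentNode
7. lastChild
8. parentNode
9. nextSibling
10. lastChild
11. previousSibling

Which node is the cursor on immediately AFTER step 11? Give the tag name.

Answer: head

Derivation:
After 1 (firstChild): td
After 2 (nextSibling): p
After 3 (parentNode): img
After 4 (firstChild): td
After 5 (firstChild): meta
After 6 (parentNode): td
After 7 (lastChild): meta
After 8 (parentNode): td
After 9 (nextSibling): p
After 10 (lastChild): main
After 11 (previousSibling): head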